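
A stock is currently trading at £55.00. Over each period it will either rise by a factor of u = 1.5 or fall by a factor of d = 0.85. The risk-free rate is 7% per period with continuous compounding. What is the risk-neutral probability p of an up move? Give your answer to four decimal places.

p = 0.3423

Risk-neutral probability p = (e^0.07 − 0.85)/(1.5 − 0.85) = 0.2225/0.6500 = 0.3423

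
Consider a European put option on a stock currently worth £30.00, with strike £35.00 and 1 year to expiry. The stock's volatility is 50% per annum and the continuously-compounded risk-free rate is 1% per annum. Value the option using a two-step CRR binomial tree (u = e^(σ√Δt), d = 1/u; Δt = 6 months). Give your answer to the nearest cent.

CRR parameters: u = e^(σ√Δt) = e^(0.5·√0.5) = 1.4241, d = 1/u = 0.7022
Per-period rate: rΔt = 0.01·0.5 = 0.005, so R = e^0.005 = 1.0050
Risk-neutral probability p = (e^0.005 − 0.7022)/(1.4241 − 0.7022) = 0.3028/0.7219 = 0.4195
Terminal stock prices: S_uu = 60.84, S_ud = 30, S_dd = 14.79
Terminal payoffs (K − S): max(-25.84, 0) = 0, max(5, 0) = 5, max(20.21, 0) = 20.21
Node u (S = 42.72): V_u = e^(−0.005)·[0.4195·0.0000 + 0.5805·5.0000] = 2.8882
Node d (S = 21.07): V_d = e^(−0.005)·[0.4195·5.0000 + 0.5805·20.2079] = 13.7598
Node 0 (S = 30): V_0 = e^(−0.005)·[0.4195·2.8882 + 0.5805·13.7598] = 9.1537

£9.15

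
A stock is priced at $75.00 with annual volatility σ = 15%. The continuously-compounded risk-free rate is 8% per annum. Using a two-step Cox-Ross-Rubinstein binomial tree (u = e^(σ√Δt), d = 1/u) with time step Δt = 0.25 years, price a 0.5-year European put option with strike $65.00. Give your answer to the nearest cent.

$0.06

CRR parameters: u = e^(σ√Δt) = e^(0.15·√0.25) = 1.0779, d = 1/u = 0.9277
Per-period rate: rΔt = 0.08·0.25 = 0.02, so R = e^0.02 = 1.0202
Risk-neutral probability p = (e^0.02 − 0.9277)/(1.0779 − 0.9277) = 0.0925/0.1501 = 0.6158
Terminal stock prices: S_uu = 87.14, S_ud = 75, S_dd = 64.55
Terminal payoffs (K − S): max(-22.14, 0) = 0, max(-10, 0) = 0, max(0.4469, 0) = 0.4469
Node u (S = 80.84): V_u = e^(−0.02)·[0.6158·0.0000 + 0.3842·0.0000] = 0.0000
Node d (S = 69.58): V_d = e^(−0.02)·[0.6158·0.0000 + 0.3842·0.4469] = 0.1683
Node 0 (S = 75): V_0 = e^(−0.02)·[0.6158·0.0000 + 0.3842·0.1683] = 0.0634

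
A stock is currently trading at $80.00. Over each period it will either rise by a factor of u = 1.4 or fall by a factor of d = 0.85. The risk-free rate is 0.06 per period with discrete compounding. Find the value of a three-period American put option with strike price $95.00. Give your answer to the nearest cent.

$17.47

Risk-neutral probability p = (1 + 0.06 − 0.85)/(1.4 − 0.85) = 0.2100/0.5500 = 0.3818
Terminal stock prices: S_uuu = 219.5, S_uud = 133.3, S_udd = 80.92, S_ddd = 49.13
Terminal payoffs (K − S): max(-124.5, 0) = 0, max(-38.28, 0) = 0, max(14.08, 0) = 14.08, max(45.87, 0) = 45.87
Node uu (S = 156.8): continuation = 1/1.06·[0.3818·0.0000 + 0.6182·0.0000] = 0.0000; exercise value = 0.0000 ≤ continuation, so V_uu = 0.0000
Node ud (S = 95.2): continuation = 1/1.06·[0.3818·0.0000 + 0.6182·14.0800] = 8.2113; exercise value = 0.0000 ≤ continuation, so V_ud = 8.2113
Node dd (S = 57.8): continuation = 1/1.06·[0.3818·14.0800 + 0.6182·45.8700] = 31.8226; exercise value = 37.2000 > continuation, so V_dd = 37.2000 (exercise)
Node u (S = 112): continuation = 1/1.06·[0.3818·0.0000 + 0.6182·8.2113] = 4.7888; exercise value = 0.0000 ≤ continuation, so V_u = 4.7888
Node d (S = 68): continuation = 1/1.06·[0.3818·8.2113 + 0.6182·37.2000] = 24.6524; exercise value = 27.0000 > continuation, so V_d = 27.0000 (exercise)
Node 0 (S = 80): continuation = 1/1.06·[0.3818·4.7888 + 0.6182·27.0000] = 17.4711; exercise value = 15.0000 ≤ continuation, so V_0 = 17.4711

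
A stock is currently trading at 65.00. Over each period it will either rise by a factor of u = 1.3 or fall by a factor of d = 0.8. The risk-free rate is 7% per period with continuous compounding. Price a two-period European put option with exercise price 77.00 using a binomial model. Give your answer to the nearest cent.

10.42

Risk-neutral probability p = (e^0.07 − 0.8)/(1.3 − 0.8) = 0.2725/0.5000 = 0.5450
Terminal stock prices: S_uu = 109.9, S_ud = 67.6, S_dd = 41.6
Terminal payoffs (K − S): max(-32.85, 0) = 0, max(9.4, 0) = 9.4, max(35.4, 0) = 35.4
Node u (S = 84.5): V_u = e^(−0.07)·[0.5450·0.0000 + 0.4550·9.4000] = 3.9877
Node d (S = 52): V_d = e^(−0.07)·[0.5450·9.4000 + 0.4550·35.4000] = 19.7943
Node 0 (S = 65): V_0 = e^(−0.07)·[0.5450·3.9877 + 0.4550·19.7943] = 10.4237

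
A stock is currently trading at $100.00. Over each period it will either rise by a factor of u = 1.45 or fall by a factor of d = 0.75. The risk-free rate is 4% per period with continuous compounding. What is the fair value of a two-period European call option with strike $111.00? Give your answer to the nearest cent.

$15.81

Risk-neutral probability p = (e^0.04 − 0.75)/(1.45 − 0.75) = 0.2908/0.7000 = 0.4154
Terminal stock prices: S_uu = 210.2, S_ud = 108.8, S_dd = 56.25
Terminal payoffs (S − K): max(99.25, 0) = 99.25, max(-2.25, 0) = 0, max(-54.75, 0) = 0
Node u (S = 145): V_u = e^(−0.04)·[0.4154·99.2500 + 0.5846·0.0000] = 39.6161
Node d (S = 75): V_d = e^(−0.04)·[0.4154·0.0000 + 0.5846·0.0000] = 0.0000
Node 0 (S = 100): V_0 = e^(−0.04)·[0.4154·39.6161 + 0.5846·0.0000] = 15.8129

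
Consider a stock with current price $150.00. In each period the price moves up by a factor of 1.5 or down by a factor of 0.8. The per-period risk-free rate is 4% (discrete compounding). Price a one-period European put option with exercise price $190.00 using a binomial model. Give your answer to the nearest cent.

Risk-neutral probability p = (1 + 0.04 − 0.8)/(1.5 − 0.8) = 0.2400/0.7000 = 0.3429
Terminal stock prices: S_u = 225, S_d = 120
Terminal payoffs (K − S): max(-35, 0) = 0, max(70, 0) = 70
Node 0 (S = 150): V_0 = 1/1.04·[0.3429·0.0000 + 0.6571·70.0000] = 44.2308

$44.23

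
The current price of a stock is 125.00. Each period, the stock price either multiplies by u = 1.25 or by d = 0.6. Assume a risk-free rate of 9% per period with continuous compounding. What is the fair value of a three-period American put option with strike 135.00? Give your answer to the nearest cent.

Risk-neutral probability p = (e^0.09 − 0.6)/(1.25 − 0.6) = 0.4942/0.6500 = 0.7603
Terminal stock prices: S_uuu = 244.1, S_uud = 117.2, S_udd = 56.25, S_ddd = 27
Terminal payoffs (K − S): max(-109.1, 0) = 0, max(17.81, 0) = 17.81, max(78.75, 0) = 78.75, max(108, 0) = 108
Node uu (S = 195.3): continuation = e^(−0.09)·[0.7603·0.0000 + 0.2397·17.8125] = 3.9027; exercise value = 0.0000 ≤ continuation, so V_uu = 3.9027
Node ud (S = 93.75): continuation = e^(−0.09)·[0.7603·17.8125 + 0.2397·78.7500] = 29.6307; exercise value = 41.2500 > continuation, so V_ud = 41.2500 (exercise)
Node dd (S = 45): continuation = e^(−0.09)·[0.7603·78.7500 + 0.2397·108.0000] = 78.3807; exercise value = 90.0000 > continuation, so V_dd = 90.0000 (exercise)
Node u (S = 156.2): continuation = e^(−0.09)·[0.7603·3.9027 + 0.2397·41.2500] = 11.7495; exercise value = 0.0000 ≤ continuation, so V_u = 11.7495
Node d (S = 75): continuation = e^(−0.09)·[0.7603·41.2500 + 0.2397·90.0000] = 48.3807; exercise value = 60.0000 > continuation, so V_d = 60.0000 (exercise)
Node 0 (S = 125): continuation = e^(−0.09)·[0.7603·11.7495 + 0.2397·60.0000] = 21.3099; exercise value = 10.0000 ≤ continuation, so V_0 = 21.3099

21.31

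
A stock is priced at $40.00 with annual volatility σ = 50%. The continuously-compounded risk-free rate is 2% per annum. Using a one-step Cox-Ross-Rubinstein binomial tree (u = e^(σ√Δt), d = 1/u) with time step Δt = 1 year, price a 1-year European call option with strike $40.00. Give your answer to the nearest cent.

CRR parameters: u = e^(σ√Δt) = e^(0.5·√1) = 1.6487, d = 1/u = 0.6065
Per-period rate: rΔt = 0.02·1 = 0.02, so R = e^0.02 = 1.0202
Risk-neutral probability p = (e^0.02 − 0.6065)/(1.6487 − 0.6065) = 0.4137/1.0422 = 0.3969
Terminal stock prices: S_u = 65.95, S_d = 24.26
Terminal payoffs (S − K): max(25.95, 0) = 25.95, max(-15.74, 0) = 0
Node 0 (S = 40): V_0 = e^(−0.02)·[0.3969·25.9489 + 0.6031·0.0000] = 10.0958

$10.10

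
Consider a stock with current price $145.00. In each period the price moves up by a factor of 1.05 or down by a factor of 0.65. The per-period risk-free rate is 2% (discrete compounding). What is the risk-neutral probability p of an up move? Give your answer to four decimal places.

Risk-neutral probability p = (1 + 0.02 − 0.65)/(1.05 − 0.65) = 0.3700/0.4000 = 0.9250

p = 0.9250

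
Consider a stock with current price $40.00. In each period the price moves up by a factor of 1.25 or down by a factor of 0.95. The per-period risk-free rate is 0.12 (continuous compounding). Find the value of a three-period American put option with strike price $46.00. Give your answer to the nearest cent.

Risk-neutral probability p = (e^0.12 − 0.95)/(1.25 − 0.95) = 0.1775/0.3000 = 0.5917
Terminal stock prices: S_uuu = 78.12, S_uud = 59.38, S_udd = 45.12, S_ddd = 34.29
Terminal payoffs (K − S): max(-32.12, 0) = 0, max(-13.38, 0) = 0, max(0.875, 0) = 0.875, max(11.71, 0) = 11.71
Node uu (S = 62.5): continuation = e^(−0.12)·[0.5917·0.0000 + 0.4083·0.0000] = 0.0000; exercise value = 0.0000 ≤ continuation, so V_uu = 0.0000
Node ud (S = 47.5): continuation = e^(−0.12)·[0.5917·0.0000 + 0.4083·0.8750] = 0.3169; exercise value = 0.0000 ≤ continuation, so V_ud = 0.3169
Node dd (S = 36.1): continuation = e^(−0.12)·[0.5917·0.8750 + 0.4083·11.7050] = 4.6983; exercise value = 9.9000 > continuation, so V_dd = 9.9000 (exercise)
Node u (S = 50): continuation = e^(−0.12)·[0.5917·0.0000 + 0.4083·0.3169] = 0.1148; exercise value = 0.0000 ≤ continuation, so V_u = 0.1148
Node d (S = 38): continuation = e^(−0.12)·[0.5917·0.3169 + 0.4083·9.9000] = 3.7518; exercise value = 8.0000 > continuation, so V_d = 8.0000 (exercise)
Node 0 (S = 40): continuation = e^(−0.12)·[0.5917·0.1148 + 0.4083·8.0000] = 2.9576; exercise value = 6.0000 > continuation, so V_0 = 6.0000 (exercise)

$6.00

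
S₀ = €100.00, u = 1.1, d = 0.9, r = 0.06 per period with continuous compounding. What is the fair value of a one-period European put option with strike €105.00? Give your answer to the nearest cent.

Risk-neutral probability p = (e^0.06 − 0.9)/(1.1 − 0.9) = 0.1618/0.2000 = 0.8092
Terminal stock prices: S_u = 110, S_d = 90
Terminal payoffs (K − S): max(-5, 0) = 0, max(15, 0) = 15
Node 0 (S = 100): V_0 = e^(−0.06)·[0.8092·0.0000 + 0.1908·15.0000] = 2.6956

€2.70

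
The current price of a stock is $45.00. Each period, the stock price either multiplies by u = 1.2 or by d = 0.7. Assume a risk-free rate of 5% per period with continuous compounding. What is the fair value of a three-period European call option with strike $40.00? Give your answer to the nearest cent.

Risk-neutral probability p = (e^0.05 − 0.7)/(1.2 − 0.7) = 0.3513/0.5000 = 0.7025
Terminal stock prices: S_uuu = 77.76, S_uud = 45.36, S_udd = 26.46, S_ddd = 15.43
Terminal payoffs (S − K): max(37.76, 0) = 37.76, max(5.36, 0) = 5.36, max(-13.54, 0) = 0, max(-24.57, 0) = 0
Node uu (S = 64.8): V_uu = e^(−0.05)·[0.7025·37.7600 + 0.2975·5.3600] = 26.7508
Node ud (S = 37.8): V_ud = e^(−0.05)·[0.7025·5.3600 + 0.2975·0.0000] = 3.5820
Node dd (S = 22.05): V_dd = e^(−0.05)·[0.7025·0.0000 + 0.2975·0.0000] = 0.0000
Node u (S = 54): V_u = e^(−0.05)·[0.7025·26.7508 + 0.2975·3.5820] = 18.8905
Node d (S = 31.5): V_d = e^(−0.05)·[0.7025·3.5820 + 0.2975·0.0000] = 2.3938
Node 0 (S = 45): V_0 = e^(−0.05)·[0.7025·18.8905 + 0.2975·2.3938] = 13.3015

$13.30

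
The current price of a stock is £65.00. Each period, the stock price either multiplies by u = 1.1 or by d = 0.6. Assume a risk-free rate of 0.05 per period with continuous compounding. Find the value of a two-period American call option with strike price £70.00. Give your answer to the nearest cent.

£6.38

Risk-neutral probability p = (e^0.05 − 0.6)/(1.1 − 0.6) = 0.4513/0.5000 = 0.9025
Terminal stock prices: S_uu = 78.65, S_ud = 42.9, S_dd = 23.4
Terminal payoffs (S − K): max(8.65, 0) = 8.65, max(-27.1, 0) = 0, max(-46.6, 0) = 0
Node u (S = 71.5): continuation = e^(−0.05)·[0.9025·8.6500 + 0.0975·0.0000] = 7.4262; exercise value = 1.5000 ≤ continuation, so V_u = 7.4262
Node d (S = 39): continuation = e^(−0.05)·[0.9025·0.0000 + 0.0975·0.0000] = 0.0000; exercise value = 0.0000 ≤ continuation, so V_d = 0.0000
Node 0 (S = 65): continuation = e^(−0.05)·[0.9025·7.4262 + 0.0975·0.0000] = 6.3756; exercise value = 0.0000 ≤ continuation, so V_0 = 6.3756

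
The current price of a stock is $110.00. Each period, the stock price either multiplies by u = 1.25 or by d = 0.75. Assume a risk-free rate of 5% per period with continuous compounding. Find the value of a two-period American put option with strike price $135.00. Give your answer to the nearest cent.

Risk-neutral probability p = (e^0.05 − 0.75)/(1.25 − 0.75) = 0.3013/0.5000 = 0.6025
Terminal stock prices: S_uu = 171.9, S_ud = 103.1, S_dd = 61.88
Terminal payoffs (K − S): max(-36.88, 0) = 0, max(31.88, 0) = 31.88, max(73.12, 0) = 73.12
Node u (S = 137.5): continuation = e^(−0.05)·[0.6025·0.0000 + 0.3975·31.8750] = 12.0511; exercise value = 0.0000 ≤ continuation, so V_u = 12.0511
Node d (S = 82.5): continuation = e^(−0.05)·[0.6025·31.8750 + 0.3975·73.1250] = 45.9160; exercise value = 52.5000 > continuation, so V_d = 52.5000 (exercise)
Node 0 (S = 110): continuation = e^(−0.05)·[0.6025·12.0511 + 0.3975·52.5000] = 26.7560; exercise value = 25.0000 ≤ continuation, so V_0 = 26.7560

$26.76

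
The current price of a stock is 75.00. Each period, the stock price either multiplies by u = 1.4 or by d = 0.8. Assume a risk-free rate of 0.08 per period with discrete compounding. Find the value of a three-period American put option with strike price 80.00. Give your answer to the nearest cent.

11.23

Risk-neutral probability p = (1 + 0.08 − 0.8)/(1.4 − 0.8) = 0.2800/0.6000 = 0.4667
Terminal stock prices: S_uuu = 205.8, S_uud = 117.6, S_udd = 67.2, S_ddd = 38.4
Terminal payoffs (K − S): max(-125.8, 0) = 0, max(-37.6, 0) = 0, max(12.8, 0) = 12.8, max(41.6, 0) = 41.6
Node uu (S = 147): continuation = 1/1.08·[0.4667·0.0000 + 0.5333·0.0000] = 0.0000; exercise value = 0.0000 ≤ continuation, so V_uu = 0.0000
Node ud (S = 84): continuation = 1/1.08·[0.4667·0.0000 + 0.5333·12.8000] = 6.3210; exercise value = 0.0000 ≤ continuation, so V_ud = 6.3210
Node dd (S = 48): continuation = 1/1.08·[0.4667·12.8000 + 0.5333·41.6000] = 26.0741; exercise value = 32.0000 > continuation, so V_dd = 32.0000 (exercise)
Node u (S = 105): continuation = 1/1.08·[0.4667·0.0000 + 0.5333·6.3210] = 3.1215; exercise value = 0.0000 ≤ continuation, so V_u = 3.1215
Node d (S = 60): continuation = 1/1.08·[0.4667·6.3210 + 0.5333·32.0000] = 18.5338; exercise value = 20.0000 > continuation, so V_d = 20.0000 (exercise)
Node 0 (S = 75): continuation = 1/1.08·[0.4667·3.1215 + 0.5333·20.0000] = 11.2253; exercise value = 5.0000 ≤ continuation, so V_0 = 11.2253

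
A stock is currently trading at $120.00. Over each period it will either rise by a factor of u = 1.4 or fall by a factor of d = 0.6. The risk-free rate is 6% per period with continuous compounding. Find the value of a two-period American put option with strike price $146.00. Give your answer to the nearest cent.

$39.24

Risk-neutral probability p = (e^0.06 − 0.6)/(1.4 − 0.6) = 0.4618/0.8000 = 0.5773
Terminal stock prices: S_uu = 235.2, S_ud = 100.8, S_dd = 43.2
Terminal payoffs (K − S): max(-89.2, 0) = 0, max(45.2, 0) = 45.2, max(102.8, 0) = 102.8
Node u (S = 168): continuation = e^(−0.06)·[0.5773·0.0000 + 0.4227·45.2000] = 17.9936; exercise value = 0.0000 ≤ continuation, so V_u = 17.9936
Node d (S = 72): continuation = e^(−0.06)·[0.5773·45.2000 + 0.4227·102.8000] = 65.4976; exercise value = 74.0000 > continuation, so V_d = 74.0000 (exercise)
Node 0 (S = 120): continuation = e^(−0.06)·[0.5773·17.9936 + 0.4227·74.0000] = 39.2412; exercise value = 26.0000 ≤ continuation, so V_0 = 39.2412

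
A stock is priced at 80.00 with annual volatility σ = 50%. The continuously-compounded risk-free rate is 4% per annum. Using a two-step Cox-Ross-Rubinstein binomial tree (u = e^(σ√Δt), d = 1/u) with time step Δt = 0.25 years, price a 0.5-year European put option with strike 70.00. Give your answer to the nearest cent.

CRR parameters: u = e^(σ√Δt) = e^(0.5·√0.25) = 1.2840, d = 1/u = 0.7788
Per-period rate: rΔt = 0.04·0.25 = 0.01, so R = e^0.01 = 1.0101
Risk-neutral probability p = (e^0.01 − 0.7788)/(1.2840 − 0.7788) = 0.2312/0.5052 = 0.4577
Terminal stock prices: S_uu = 131.9, S_ud = 80, S_dd = 48.52
Terminal payoffs (K − S): max(-61.9, 0) = 0, max(-10, 0) = 0, max(21.48, 0) = 21.48
Node u (S = 102.7): V_u = e^(−0.01)·[0.4577·0.0000 + 0.5423·0.0000] = 0.0000
Node d (S = 62.3): V_d = e^(−0.01)·[0.4577·0.0000 + 0.5423·21.4775] = 11.5310
Node 0 (S = 80): V_0 = e^(−0.01)·[0.4577·0.0000 + 0.5423·11.5310] = 6.1909

6.19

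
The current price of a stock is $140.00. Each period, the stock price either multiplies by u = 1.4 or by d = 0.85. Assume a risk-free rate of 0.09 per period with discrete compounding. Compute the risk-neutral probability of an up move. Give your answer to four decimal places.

p = 0.4364

Risk-neutral probability p = (1 + 0.09 − 0.85)/(1.4 − 0.85) = 0.2400/0.5500 = 0.4364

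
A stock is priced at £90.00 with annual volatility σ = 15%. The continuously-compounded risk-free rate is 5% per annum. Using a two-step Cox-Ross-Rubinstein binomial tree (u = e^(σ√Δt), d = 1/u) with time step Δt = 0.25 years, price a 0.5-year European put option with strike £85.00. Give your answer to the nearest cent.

CRR parameters: u = e^(σ√Δt) = e^(0.15·√0.25) = 1.0779, d = 1/u = 0.9277
Per-period rate: rΔt = 0.05·0.25 = 0.0125, so R = e^0.0125 = 1.0126
Risk-neutral probability p = (e^0.0125 − 0.9277)/(1.0779 − 0.9277) = 0.0848/0.1501 = 0.5650
Terminal stock prices: S_uu = 104.6, S_ud = 90, S_dd = 77.46
Terminal payoffs (K − S): max(-19.57, 0) = 0, max(-5, 0) = 0, max(7.536, 0) = 7.536
Node u (S = 97.01): V_u = e^(−0.0125)·[0.5650·0.0000 + 0.4350·0.0000] = 0.0000
Node d (S = 83.5): V_d = e^(−0.0125)·[0.5650·0.0000 + 0.4350·7.5363] = 3.2373
Node 0 (S = 90): V_0 = e^(−0.0125)·[0.5650·0.0000 + 0.4350·3.2373] = 1.3906

£1.39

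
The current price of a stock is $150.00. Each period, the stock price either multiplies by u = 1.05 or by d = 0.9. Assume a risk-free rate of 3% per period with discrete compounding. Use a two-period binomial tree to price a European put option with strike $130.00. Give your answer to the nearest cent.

$0.14

Risk-neutral probability p = (1 + 0.03 − 0.9)/(1.05 − 0.9) = 0.1300/0.1500 = 0.8667
Terminal stock prices: S_uu = 165.4, S_ud = 141.8, S_dd = 121.5
Terminal payoffs (K − S): max(-35.38, 0) = 0, max(-11.75, 0) = 0, max(8.5, 0) = 8.5
Node u (S = 157.5): V_u = 1/1.03·[0.8667·0.0000 + 0.1333·0.0000] = 0.0000
Node d (S = 135): V_d = 1/1.03·[0.8667·0.0000 + 0.1333·8.5000] = 1.1003
Node 0 (S = 150): V_0 = 1/1.03·[0.8667·0.0000 + 0.1333·1.1003] = 0.1424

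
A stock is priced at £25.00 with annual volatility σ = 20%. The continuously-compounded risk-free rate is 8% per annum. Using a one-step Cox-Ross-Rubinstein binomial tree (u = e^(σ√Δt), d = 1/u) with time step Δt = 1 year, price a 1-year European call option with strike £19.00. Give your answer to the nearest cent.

CRR parameters: u = e^(σ√Δt) = e^(0.2·√1) = 1.2214, d = 1/u = 0.8187
Per-period rate: rΔt = 0.08·1 = 0.08, so R = e^0.08 = 1.0833
Risk-neutral probability p = (e^0.08 − 0.8187)/(1.2214 − 0.8187) = 0.2646/0.4027 = 0.6570
Terminal stock prices: S_u = 30.54, S_d = 20.47
Terminal payoffs (S − K): max(11.54, 0) = 11.54, max(1.468, 0) = 1.468
Node 0 (S = 25): V_0 = e^(−0.08)·[0.6570·11.5351 + 0.3430·1.4683] = 7.4608

£7.46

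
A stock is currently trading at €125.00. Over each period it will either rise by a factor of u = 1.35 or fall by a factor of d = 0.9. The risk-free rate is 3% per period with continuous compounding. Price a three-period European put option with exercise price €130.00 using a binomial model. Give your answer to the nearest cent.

Risk-neutral probability p = (e^0.03 − 0.9)/(1.35 − 0.9) = 0.1305/0.4500 = 0.2899
Terminal stock prices: S_uuu = 307.5, S_uud = 205, S_udd = 136.7, S_ddd = 91.13
Terminal payoffs (K − S): max(-177.5, 0) = 0, max(-75.03, 0) = 0, max(-6.688, 0) = 0, max(38.87, 0) = 38.87
Node uu (S = 227.8): V_uu = e^(−0.03)·[0.2899·0.0000 + 0.7101·0.0000] = 0.0000
Node ud (S = 151.9): V_ud = e^(−0.03)·[0.2899·0.0000 + 0.7101·0.0000] = 0.0000
Node dd (S = 101.2): V_dd = e^(−0.03)·[0.2899·0.0000 + 0.7101·38.8750] = 26.7893
Node u (S = 168.8): V_u = e^(−0.03)·[0.2899·0.0000 + 0.7101·0.0000] = 0.0000
Node d (S = 112.5): V_d = e^(−0.03)·[0.2899·0.0000 + 0.7101·26.7893] = 18.4609
Node 0 (S = 125): V_0 = e^(−0.03)·[0.2899·0.0000 + 0.7101·18.4609] = 12.7217

€12.72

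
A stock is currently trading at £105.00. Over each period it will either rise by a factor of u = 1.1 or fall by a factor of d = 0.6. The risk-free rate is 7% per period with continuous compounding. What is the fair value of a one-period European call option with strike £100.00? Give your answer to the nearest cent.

Risk-neutral probability p = (e^0.07 − 0.6)/(1.1 − 0.6) = 0.4725/0.5000 = 0.9450
Terminal stock prices: S_u = 115.5, S_d = 63
Terminal payoffs (S − K): max(15.5, 0) = 15.5, max(-37, 0) = 0
Node 0 (S = 105): V_0 = e^(−0.07)·[0.9450·15.5000 + 0.0550·0.0000] = 13.6575

£13.66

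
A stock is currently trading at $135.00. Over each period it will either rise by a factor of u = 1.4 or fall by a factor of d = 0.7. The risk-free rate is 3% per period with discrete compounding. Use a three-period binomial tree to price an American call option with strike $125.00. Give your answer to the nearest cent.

$42.95

Risk-neutral probability p = (1 + 0.03 − 0.7)/(1.4 − 0.7) = 0.3300/0.7000 = 0.4714
Terminal stock prices: S_uuu = 370.4, S_uud = 185.2, S_udd = 92.61, S_ddd = 46.3
Terminal payoffs (S − K): max(245.4, 0) = 245.4, max(60.22, 0) = 60.22, max(-32.39, 0) = 0, max(-78.7, 0) = 0
Node uu (S = 264.6): continuation = 1/1.03·[0.4714·245.4400 + 0.5286·60.2200] = 143.2408; exercise value = 139.6000 ≤ continuation, so V_uu = 143.2408
Node ud (S = 132.3): continuation = 1/1.03·[0.4714·60.2200 + 0.5286·0.0000] = 27.5626; exercise value = 7.3000 ≤ continuation, so V_ud = 27.5626
Node dd (S = 66.15): continuation = 1/1.03·[0.4714·0.0000 + 0.5286·0.0000] = 0.0000; exercise value = 0.0000 ≤ continuation, so V_dd = 0.0000
Node u (S = 189): continuation = 1/1.03·[0.4714·143.2408 + 0.5286·27.5626] = 79.7054; exercise value = 64.0000 ≤ continuation, so V_u = 79.7054
Node d (S = 94.5): continuation = 1/1.03·[0.4714·27.5626 + 0.5286·0.0000] = 12.6153; exercise value = 0.0000 ≤ continuation, so V_d = 12.6153
Node 0 (S = 135): continuation = 1/1.03·[0.4714·79.7054 + 0.5286·12.6153] = 42.9549; exercise value = 10.0000 ≤ continuation, so V_0 = 42.9549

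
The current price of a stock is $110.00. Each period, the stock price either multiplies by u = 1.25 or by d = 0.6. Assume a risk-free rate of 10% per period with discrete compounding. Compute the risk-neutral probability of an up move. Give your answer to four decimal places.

p = 0.7692

Risk-neutral probability p = (1 + 0.1 − 0.6)/(1.25 − 0.6) = 0.5000/0.6500 = 0.7692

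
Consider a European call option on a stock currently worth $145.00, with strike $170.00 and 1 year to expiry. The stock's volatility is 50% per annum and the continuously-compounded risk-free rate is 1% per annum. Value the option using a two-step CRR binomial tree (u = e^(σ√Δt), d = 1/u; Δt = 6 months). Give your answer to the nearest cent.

CRR parameters: u = e^(σ√Δt) = e^(0.5·√0.5) = 1.4241, d = 1/u = 0.7022
Per-period rate: rΔt = 0.01·0.5 = 0.005, so R = e^0.005 = 1.0050
Risk-neutral probability p = (e^0.005 − 0.7022)/(1.4241 − 0.7022) = 0.3028/0.7219 = 0.4195
Terminal stock prices: S_uu = 294.1, S_ud = 145, S_dd = 71.49
Terminal payoffs (S − K): max(124.1, 0) = 124.1, max(-25, 0) = 0, max(-98.51, 0) = 0
Node u (S = 206.5): V_u = e^(−0.005)·[0.4195·124.0767 + 0.5805·0.0000] = 51.7861
Node d (S = 101.8): V_d = e^(−0.005)·[0.4195·0.0000 + 0.5805·0.0000] = 0.0000
Node 0 (S = 145): V_0 = e^(−0.005)·[0.4195·51.7861 + 0.5805·0.0000] = 21.6141

$21.61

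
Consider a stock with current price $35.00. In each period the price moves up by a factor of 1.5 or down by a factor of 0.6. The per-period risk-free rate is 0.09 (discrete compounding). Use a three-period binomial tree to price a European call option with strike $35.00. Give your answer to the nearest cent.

$14.19

Risk-neutral probability p = (1 + 0.09 − 0.6)/(1.5 − 0.6) = 0.4900/0.9000 = 0.5444
Terminal stock prices: S_uuu = 118.1, S_uud = 47.25, S_udd = 18.9, S_ddd = 7.56
Terminal payoffs (S − K): max(83.12, 0) = 83.12, max(12.25, 0) = 12.25, max(-16.1, 0) = 0, max(-27.44, 0) = 0
Node uu (S = 78.75): V_uu = 1/1.09·[0.5444·83.1250 + 0.4556·12.2500] = 46.6399
Node ud (S = 31.5): V_ud = 1/1.09·[0.5444·12.2500 + 0.4556·0.0000] = 6.1188
Node dd (S = 12.6): V_dd = 1/1.09·[0.5444·0.0000 + 0.4556·0.0000] = 0.0000
Node u (S = 52.5): V_u = 1/1.09·[0.5444·46.6399 + 0.4556·6.1188] = 25.8535
Node d (S = 21): V_d = 1/1.09·[0.5444·6.1188 + 0.4556·0.0000] = 3.0563
Node 0 (S = 35): V_0 = 1/1.09·[0.5444·25.8535 + 0.4556·3.0563] = 14.1909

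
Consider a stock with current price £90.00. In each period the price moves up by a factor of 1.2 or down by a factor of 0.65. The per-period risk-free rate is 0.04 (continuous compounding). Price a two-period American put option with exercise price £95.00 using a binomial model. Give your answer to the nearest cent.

£14.86

Risk-neutral probability p = (e^0.04 − 0.65)/(1.2 − 0.65) = 0.3908/0.5500 = 0.7106
Terminal stock prices: S_uu = 129.6, S_ud = 70.2, S_dd = 38.03
Terminal payoffs (K − S): max(-34.6, 0) = 0, max(24.8, 0) = 24.8, max(56.97, 0) = 56.97
Node u (S = 108): continuation = e^(−0.04)·[0.7106·0.0000 + 0.2894·24.8000] = 6.8965; exercise value = 0.0000 ≤ continuation, so V_u = 6.8965
Node d (S = 58.5): continuation = e^(−0.04)·[0.7106·24.8000 + 0.2894·56.9750] = 32.7750; exercise value = 36.5000 > continuation, so V_d = 36.5000 (exercise)
Node 0 (S = 90): continuation = e^(−0.04)·[0.7106·6.8965 + 0.2894·36.5000] = 14.8584; exercise value = 5.0000 ≤ continuation, so V_0 = 14.8584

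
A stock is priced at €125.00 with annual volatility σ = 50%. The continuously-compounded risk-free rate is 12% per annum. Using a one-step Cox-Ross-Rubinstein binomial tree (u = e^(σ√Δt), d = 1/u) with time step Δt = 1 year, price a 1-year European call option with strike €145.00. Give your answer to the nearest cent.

€27.08

CRR parameters: u = e^(σ√Δt) = e^(0.5·√1) = 1.6487, d = 1/u = 0.6065
Per-period rate: rΔt = 0.12·1 = 0.12, so R = e^0.12 = 1.1275
Risk-neutral probability p = (e^0.12 − 0.6065)/(1.6487 − 0.6065) = 0.5210/1.0422 = 0.4999
Terminal stock prices: S_u = 206.1, S_d = 75.82
Terminal payoffs (S − K): max(61.09, 0) = 61.09, max(-69.18, 0) = 0
Node 0 (S = 125): V_0 = e^(−0.12)·[0.4999·61.0902 + 0.5001·0.0000] = 27.0843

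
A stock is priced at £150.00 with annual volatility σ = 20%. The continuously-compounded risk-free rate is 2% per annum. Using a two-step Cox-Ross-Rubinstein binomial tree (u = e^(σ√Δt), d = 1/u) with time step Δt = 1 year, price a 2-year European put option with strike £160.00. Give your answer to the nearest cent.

CRR parameters: u = e^(σ√Δt) = e^(0.2·√1) = 1.2214, d = 1/u = 0.8187
Per-period rate: rΔt = 0.02·1 = 0.02, so R = e^0.02 = 1.0202
Risk-neutral probability p = (e^0.02 − 0.8187)/(1.2214 − 0.8187) = 0.2015/0.4027 = 0.5003
Terminal stock prices: S_uu = 223.8, S_ud = 150, S_dd = 100.5
Terminal payoffs (K − S): max(-63.77, 0) = 0, max(10, 0) = 10, max(59.45, 0) = 59.45
Node u (S = 183.2): V_u = e^(−0.02)·[0.5003·0.0000 + 0.4997·10.0000] = 4.8977
Node d (S = 122.8): V_d = e^(−0.02)·[0.5003·10.0000 + 0.4997·59.4520] = 34.0222
Node 0 (S = 150): V_0 = e^(−0.02)·[0.5003·4.8977 + 0.4997·34.0222] = 19.0651

£19.07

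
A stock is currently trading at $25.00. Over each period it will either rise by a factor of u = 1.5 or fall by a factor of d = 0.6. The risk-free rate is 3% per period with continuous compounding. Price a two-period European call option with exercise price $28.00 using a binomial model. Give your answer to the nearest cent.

$6.09

Risk-neutral probability p = (e^0.03 − 0.6)/(1.5 − 0.6) = 0.4305/0.9000 = 0.4783
Terminal stock prices: S_uu = 56.25, S_ud = 22.5, S_dd = 9
Terminal payoffs (S − K): max(28.25, 0) = 28.25, max(-5.5, 0) = 0, max(-19, 0) = 0
Node u (S = 37.5): V_u = e^(−0.03)·[0.4783·28.2500 + 0.5217·0.0000] = 13.1122
Node d (S = 15): V_d = e^(−0.03)·[0.4783·0.0000 + 0.5217·0.0000] = 0.0000
Node 0 (S = 25): V_0 = e^(−0.03)·[0.4783·13.1122 + 0.5217·0.0000] = 6.0860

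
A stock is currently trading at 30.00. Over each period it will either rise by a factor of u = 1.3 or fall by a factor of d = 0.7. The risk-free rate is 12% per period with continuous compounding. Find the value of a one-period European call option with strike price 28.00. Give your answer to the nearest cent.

Risk-neutral probability p = (e^0.12 − 0.7)/(1.3 − 0.7) = 0.4275/0.6000 = 0.7125
Terminal stock prices: S_u = 39, S_d = 21
Terminal payoffs (S − K): max(11, 0) = 11, max(-7, 0) = 0
Node 0 (S = 30): V_0 = e^(−0.12)·[0.7125·11.0000 + 0.2875·0.0000] = 6.9512

6.95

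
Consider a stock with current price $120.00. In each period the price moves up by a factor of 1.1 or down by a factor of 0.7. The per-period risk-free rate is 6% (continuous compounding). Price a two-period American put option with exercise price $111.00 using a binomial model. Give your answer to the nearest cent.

$3.85

Risk-neutral probability p = (e^0.06 − 0.7)/(1.1 − 0.7) = 0.3618/0.4000 = 0.9046
Terminal stock prices: S_uu = 145.2, S_ud = 92.4, S_dd = 58.8
Terminal payoffs (K − S): max(-34.2, 0) = 0, max(18.6, 0) = 18.6, max(52.2, 0) = 52.2
Node u (S = 132): continuation = e^(−0.06)·[0.9046·0.0000 + 0.0954·18.6000] = 1.6713; exercise value = 0.0000 ≤ continuation, so V_u = 1.6713
Node d (S = 84): continuation = e^(−0.06)·[0.9046·18.6000 + 0.0954·52.2000] = 20.5359; exercise value = 27.0000 > continuation, so V_d = 27.0000 (exercise)
Node 0 (S = 120): continuation = e^(−0.06)·[0.9046·1.6713 + 0.0954·27.0000] = 3.8498; exercise value = 0.0000 ≤ continuation, so V_0 = 3.8498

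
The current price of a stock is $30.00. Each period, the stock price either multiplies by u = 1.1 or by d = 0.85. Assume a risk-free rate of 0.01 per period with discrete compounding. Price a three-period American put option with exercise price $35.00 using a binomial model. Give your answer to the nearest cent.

Risk-neutral probability p = (1 + 0.01 − 0.85)/(1.1 − 0.85) = 0.1600/0.2500 = 0.6400
Terminal stock prices: S_uuu = 39.93, S_uud = 30.86, S_udd = 23.84, S_ddd = 18.42
Terminal payoffs (K − S): max(-4.93, 0) = 0, max(4.145, 0) = 4.145, max(11.16, 0) = 11.16, max(16.58, 0) = 16.58
Node uu (S = 36.3): continuation = 1/1.01·[0.6400·0.0000 + 0.3600·4.1450] = 1.4774; exercise value = 0.0000 ≤ continuation, so V_uu = 1.4774
Node ud (S = 28.05): continuation = 1/1.01·[0.6400·4.1450 + 0.3600·11.1575] = 6.6035; exercise value = 6.9500 > continuation, so V_ud = 6.9500 (exercise)
Node dd (S = 21.67): continuation = 1/1.01·[0.6400·11.1575 + 0.3600·16.5763] = 12.9785; exercise value = 13.3250 > continuation, so V_dd = 13.3250 (exercise)
Node u (S = 33): continuation = 1/1.01·[0.6400·1.4774 + 0.3600·6.9500] = 3.4134; exercise value = 2.0000 ≤ continuation, so V_u = 3.4134
Node d (S = 25.5): continuation = 1/1.01·[0.6400·6.9500 + 0.3600·13.3250] = 9.1535; exercise value = 9.5000 > continuation, so V_d = 9.5000 (exercise)
Node 0 (S = 30): continuation = 1/1.01·[0.6400·3.4134 + 0.3600·9.5000] = 5.5491; exercise value = 5.0000 ≤ continuation, so V_0 = 5.5491

$5.55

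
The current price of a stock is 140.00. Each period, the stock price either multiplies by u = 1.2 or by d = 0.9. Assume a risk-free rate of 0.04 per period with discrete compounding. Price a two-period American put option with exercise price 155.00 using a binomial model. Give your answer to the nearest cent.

15.75

Risk-neutral probability p = (1 + 0.04 − 0.9)/(1.2 − 0.9) = 0.1400/0.3000 = 0.4667
Terminal stock prices: S_uu = 201.6, S_ud = 151.2, S_dd = 113.4
Terminal payoffs (K − S): max(-46.6, 0) = 0, max(3.8, 0) = 3.8, max(41.6, 0) = 41.6
Node u (S = 168): continuation = 1/1.04·[0.4667·0.0000 + 0.5333·3.8000] = 1.9487; exercise value = 0.0000 ≤ continuation, so V_u = 1.9487
Node d (S = 126): continuation = 1/1.04·[0.4667·3.8000 + 0.5333·41.6000] = 23.0385; exercise value = 29.0000 > continuation, so V_d = 29.0000 (exercise)
Node 0 (S = 140): continuation = 1/1.04·[0.4667·1.9487 + 0.5333·29.0000] = 15.7462; exercise value = 15.0000 ≤ continuation, so V_0 = 15.7462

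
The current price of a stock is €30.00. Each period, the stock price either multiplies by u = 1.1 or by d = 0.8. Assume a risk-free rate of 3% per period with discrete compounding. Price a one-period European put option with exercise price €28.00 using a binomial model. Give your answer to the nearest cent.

€0.91

Risk-neutral probability p = (1 + 0.03 − 0.8)/(1.1 − 0.8) = 0.2300/0.3000 = 0.7667
Terminal stock prices: S_u = 33, S_d = 24
Terminal payoffs (K − S): max(-5, 0) = 0, max(4, 0) = 4
Node 0 (S = 30): V_0 = 1/1.03·[0.7667·0.0000 + 0.2333·4.0000] = 0.9061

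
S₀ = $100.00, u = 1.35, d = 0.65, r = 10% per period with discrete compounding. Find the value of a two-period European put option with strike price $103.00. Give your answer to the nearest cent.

Risk-neutral probability p = (1 + 0.1 − 0.65)/(1.35 − 0.65) = 0.4500/0.7000 = 0.6429
Terminal stock prices: S_uu = 182.3, S_ud = 87.75, S_dd = 42.25
Terminal payoffs (K − S): max(-79.25, 0) = 0, max(15.25, 0) = 15.25, max(60.75, 0) = 60.75
Node u (S = 135): V_u = 1/1.1·[0.6429·0.0000 + 0.3571·15.2500] = 4.9513
Node d (S = 65): V_d = 1/1.1·[0.6429·15.2500 + 0.3571·60.7500] = 28.6364
Node 0 (S = 100): V_0 = 1/1.1·[0.6429·4.9513 + 0.3571·28.6364] = 12.1911

$12.19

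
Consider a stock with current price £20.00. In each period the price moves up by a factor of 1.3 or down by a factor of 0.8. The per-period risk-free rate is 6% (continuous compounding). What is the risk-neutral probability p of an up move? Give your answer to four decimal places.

p = 0.5237

Risk-neutral probability p = (e^0.06 − 0.8)/(1.3 − 0.8) = 0.2618/0.5000 = 0.5237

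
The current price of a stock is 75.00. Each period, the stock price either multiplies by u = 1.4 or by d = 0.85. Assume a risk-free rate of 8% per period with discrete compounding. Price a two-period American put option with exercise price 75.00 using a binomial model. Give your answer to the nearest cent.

6.06

Risk-neutral probability p = (1 + 0.08 − 0.85)/(1.4 − 0.85) = 0.2300/0.5500 = 0.4182
Terminal stock prices: S_uu = 147, S_ud = 89.25, S_dd = 54.19
Terminal payoffs (K − S): max(-72, 0) = 0, max(-14.25, 0) = 0, max(20.81, 0) = 20.81
Node u (S = 105): continuation = 1/1.08·[0.4182·0.0000 + 0.5818·0.0000] = 0.0000; exercise value = 0.0000 ≤ continuation, so V_u = 0.0000
Node d (S = 63.75): continuation = 1/1.08·[0.4182·0.0000 + 0.5818·20.8125] = 11.2121; exercise value = 11.2500 > continuation, so V_d = 11.2500 (exercise)
Node 0 (S = 75): continuation = 1/1.08·[0.4182·0.0000 + 0.5818·11.2500] = 6.0606; exercise value = 0.0000 ≤ continuation, so V_0 = 6.0606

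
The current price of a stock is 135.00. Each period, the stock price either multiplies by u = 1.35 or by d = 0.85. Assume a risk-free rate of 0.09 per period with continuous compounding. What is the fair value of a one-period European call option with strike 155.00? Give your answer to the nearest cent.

Risk-neutral probability p = (e^0.09 − 0.85)/(1.35 − 0.85) = 0.2442/0.5000 = 0.4883
Terminal stock prices: S_u = 182.2, S_d = 114.8
Terminal payoffs (S − K): max(27.25, 0) = 27.25, max(-40.25, 0) = 0
Node 0 (S = 135): V_0 = e^(−0.09)·[0.4883·27.2500 + 0.5117·0.0000] = 12.1621

12.16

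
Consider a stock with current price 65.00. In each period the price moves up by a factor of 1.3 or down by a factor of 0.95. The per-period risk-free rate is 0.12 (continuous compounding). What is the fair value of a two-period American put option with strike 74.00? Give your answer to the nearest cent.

9.00

Risk-neutral probability p = (e^0.12 − 0.95)/(1.3 − 0.95) = 0.1775/0.3500 = 0.5071
Terminal stock prices: S_uu = 109.9, S_ud = 80.27, S_dd = 58.66
Terminal payoffs (K − S): max(-35.85, 0) = 0, max(-6.275, 0) = 0, max(15.34, 0) = 15.34
Node u (S = 84.5): continuation = e^(−0.12)·[0.5071·0.0000 + 0.4929·0.0000] = 0.0000; exercise value = 0.0000 ≤ continuation, so V_u = 0.0000
Node d (S = 61.75): continuation = e^(−0.12)·[0.5071·0.0000 + 0.4929·15.3375] = 6.7045; exercise value = 12.2500 > continuation, so V_d = 12.2500 (exercise)
Node 0 (S = 65): continuation = e^(−0.12)·[0.5071·0.0000 + 0.4929·12.2500] = 5.3549; exercise value = 9.0000 > continuation, so V_0 = 9.0000 (exercise)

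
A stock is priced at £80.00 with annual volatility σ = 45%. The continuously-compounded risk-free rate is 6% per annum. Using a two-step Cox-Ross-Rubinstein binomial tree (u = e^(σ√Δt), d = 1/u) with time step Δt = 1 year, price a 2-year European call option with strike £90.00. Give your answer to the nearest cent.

CRR parameters: u = e^(σ√Δt) = e^(0.45·√1) = 1.5683, d = 1/u = 0.6376
Per-period rate: rΔt = 0.06·1 = 0.06, so R = e^0.06 = 1.0618
Risk-neutral probability p = (e^0.06 − 0.6376)/(1.5683 − 0.6376) = 0.4242/0.9307 = 0.4558
Terminal stock prices: S_uu = 196.8, S_ud = 80, S_dd = 32.53
Terminal payoffs (S − K): max(106.8, 0) = 106.8, max(-10, 0) = 0, max(-57.47, 0) = 0
Node u (S = 125.5): V_u = e^(−0.06)·[0.4558·106.7682 + 0.5442·0.0000] = 45.8312
Node d (S = 51.01): V_d = e^(−0.06)·[0.4558·0.0000 + 0.5442·0.0000] = 0.0000
Node 0 (S = 80): V_0 = e^(−0.06)·[0.4558·45.8312 + 0.5442·0.0000] = 19.6735

£19.67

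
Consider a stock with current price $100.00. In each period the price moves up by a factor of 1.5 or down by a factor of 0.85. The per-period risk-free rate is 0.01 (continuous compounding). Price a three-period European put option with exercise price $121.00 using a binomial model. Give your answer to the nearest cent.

$29.91

Risk-neutral probability p = (e^0.01 − 0.85)/(1.5 − 0.85) = 0.1601/0.6500 = 0.2462
Terminal stock prices: S_uuu = 337.5, S_uud = 191.2, S_udd = 108.4, S_ddd = 61.41
Terminal payoffs (K − S): max(-216.5, 0) = 0, max(-70.25, 0) = 0, max(12.63, 0) = 12.63, max(59.59, 0) = 59.59
Node uu (S = 225): V_uu = e^(−0.01)·[0.2462·0.0000 + 0.7538·0.0000] = 0.0000
Node ud (S = 127.5): V_ud = e^(−0.01)·[0.2462·0.0000 + 0.7538·12.6250] = 9.4216
Node dd (S = 72.25): V_dd = e^(−0.01)·[0.2462·12.6250 + 0.7538·59.5875] = 47.5460
Node u (S = 150): V_u = e^(−0.01)·[0.2462·0.0000 + 0.7538·9.4216] = 7.0311
Node d (S = 85): V_d = e^(−0.01)·[0.2462·9.4216 + 0.7538·47.5460] = 37.7789
Node 0 (S = 100): V_0 = e^(−0.01)·[0.2462·7.0311 + 0.7538·37.7789] = 29.9073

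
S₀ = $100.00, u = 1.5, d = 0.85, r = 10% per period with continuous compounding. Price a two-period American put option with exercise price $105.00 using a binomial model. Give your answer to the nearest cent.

Risk-neutral probability p = (e^0.1 − 0.85)/(1.5 − 0.85) = 0.2552/0.6500 = 0.3926
Terminal stock prices: S_uu = 225, S_ud = 127.5, S_dd = 72.25
Terminal payoffs (K − S): max(-120, 0) = 0, max(-22.5, 0) = 0, max(32.75, 0) = 32.75
Node u (S = 150): continuation = e^(−0.1)·[0.3926·0.0000 + 0.6074·0.0000] = 0.0000; exercise value = 0.0000 ≤ continuation, so V_u = 0.0000
Node d (S = 85): continuation = e^(−0.1)·[0.3926·0.0000 + 0.6074·32.7500] = 18.0002; exercise value = 20.0000 > continuation, so V_d = 20.0000 (exercise)
Node 0 (S = 100): continuation = e^(−0.1)·[0.3926·0.0000 + 0.6074·20.0000] = 10.9925; exercise value = 5.0000 ≤ continuation, so V_0 = 10.9925

$10.99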